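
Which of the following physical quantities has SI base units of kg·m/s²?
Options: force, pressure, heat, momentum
Checking the SI base units of each option:
  force (F = ma): kg·m/s²  ✓ matches
  pressure (P = F/A): kg/(m·s²)  ✗
  heat (Q = mcΔT): kg·m²/s²  ✗
  momentum (p = mv): kg·m/s  ✗

Only force has units kg·m/s².

Answer: force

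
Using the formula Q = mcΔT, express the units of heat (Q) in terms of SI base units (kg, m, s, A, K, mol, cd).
Units of each symbol in Q = mcΔT:
  m (mass): kg
  c (specific heat capacity, in J/(kg·K)): m²/(s²·K)
  ΔT (temperature change): K

Multiplying the contributions: [kg] · [m²/(s²·K)] · [K]
Adding exponents of each base unit: kg: 1, m: 2, s: -2
SI base units of heat: kg·m²/s²

Answer: kg·m²/s²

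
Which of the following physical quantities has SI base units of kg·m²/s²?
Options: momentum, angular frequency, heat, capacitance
Checking the SI base units of each option:
  momentum (p = mv): kg·m/s  ✗
  angular frequency (ω = 2πf): 1/s  ✗
  heat (Q = mcΔT): kg·m²/s²  ✓ matches
  capacitance (C = Q/V): s⁴·A²/(kg·m²)  ✗

Only heat has units kg·m²/s².

Answer: heat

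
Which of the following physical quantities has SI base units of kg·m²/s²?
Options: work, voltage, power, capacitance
Checking the SI base units of each option:
  work (W = Fd): kg·m²/s²  ✓ matches
  voltage (V = IR): kg·m²/(s³·A)  ✗
  power (P = W/t): kg·m²/s³  ✗
  capacitance (C = Q/V): s⁴·A²/(kg·m²)  ✗

Only work has units kg·m²/s².

Answer: work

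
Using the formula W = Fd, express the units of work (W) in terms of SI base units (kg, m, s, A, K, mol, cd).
Units of each symbol in W = Fd:
  F (force): kg·m/s²
  d (displacement): m

Multiplying the contributions: [kg·m/s²] · [m]
Adding exponents of each base unit: kg: 1, m: 2, s: -2
SI base units of work: kg·m²/s²

Answer: kg·m²/s²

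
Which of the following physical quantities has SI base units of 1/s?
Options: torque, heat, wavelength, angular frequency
Checking the SI base units of each option:
  torque (τ = Fr): kg·m²/s²  ✗
  heat (Q = mcΔT): kg·m²/s²  ✗
  wavelength (λ = v/f): m  ✗
  angular frequency (ω = 2πf): 1/s  ✓ matches

Only angular frequency has units 1/s.

Answer: angular frequency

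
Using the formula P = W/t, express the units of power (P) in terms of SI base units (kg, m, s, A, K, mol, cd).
Units of each symbol in P = W/t:
  W (work): kg·m²/s²
  t (time): s  → in the denominator, contributes 1/s

Multiplying the contributions: [kg·m²/s²] · [1/s]
Adding exponents of each base unit: kg: 1, m: 2, s: -3
SI base units of power: kg·m²/s³

Answer: kg·m²/s³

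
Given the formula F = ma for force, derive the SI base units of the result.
Units of each symbol in F = ma:
  m (mass): kg
  a (acceleration): m/s²

Multiplying the contributions: [kg] · [m/s²]
Adding exponents of each base unit: kg: 1, m: 1, s: -2
SI base units of force: kg·m/s²

Answer: kg·m/s²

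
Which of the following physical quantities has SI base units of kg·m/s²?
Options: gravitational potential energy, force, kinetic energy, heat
Checking the SI base units of each option:
  gravitational potential energy (U = -GMm/r): kg·m²/s²  ✗
  force (F = ma): kg·m/s²  ✓ matches
  kinetic energy (E = ½mv²): kg·m²/s²  ✗
  heat (Q = mcΔT): kg·m²/s²  ✗

Only force has units kg·m/s².

Answer: force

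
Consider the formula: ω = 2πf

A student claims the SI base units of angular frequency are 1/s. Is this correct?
Units of each symbol in ω = 2πf:
  f (frequency): 1/s
  The factor 2π is dimensionless.

Multiplying the contributions: [1/s]
Adding exponents of each base unit: s: -1
SI base units of angular frequency: 1/s

The claimed units 1/s match the derived units, so the claim is correct.

Answer: Yes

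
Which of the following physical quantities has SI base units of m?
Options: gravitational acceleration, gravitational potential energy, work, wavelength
Checking the SI base units of each option:
  gravitational acceleration (g = GM/r²): m/s²  ✗
  gravitational potential energy (U = -GMm/r): kg·m²/s²  ✗
  work (W = Fd): kg·m²/s²  ✗
  wavelength (λ = v/f): m  ✓ matches

Only wavelength has units m.

Answer: wavelength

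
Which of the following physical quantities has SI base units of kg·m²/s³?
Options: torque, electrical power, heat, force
Checking the SI base units of each option:
  torque (τ = Fr): kg·m²/s²  ✗
  electrical power (P = IV): kg·m²/s³  ✓ matches
  heat (Q = mcΔT): kg·m²/s²  ✗
  force (F = ma): kg·m/s²  ✗

Only electrical power has units kg·m²/s³.

Answer: electrical power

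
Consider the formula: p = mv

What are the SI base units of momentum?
Units of each symbol in p = mv:
  m (mass): kg
  v (velocity): m/s

Multiplying the contributions: [kg] · [m/s]
Adding exponents of each base unit: kg: 1, m: 1, s: -1
SI base units of momentum: kg·m/s

Answer: kg·m/s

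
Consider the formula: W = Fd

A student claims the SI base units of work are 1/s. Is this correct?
Units of each symbol in W = Fd:
  F (force): kg·m/s²
  d (displacement): m

Multiplying the contributions: [kg·m/s²] · [m]
Adding exponents of each base unit: kg: 1, m: 2, s: -2
SI base units of work: kg·m²/s²

The claimed units 1/s (exponents s: -1) do not match the derived units kg·m²/s² (exponents kg: 1, m: 2, s: -2), so the claim is incorrect.

Answer: No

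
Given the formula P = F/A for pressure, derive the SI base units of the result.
Units of each symbol in P = F/A:
  F (force): kg·m/s²
  A (area): m²  → in the denominator, contributes 1/m²

Multiplying the contributions: [kg·m/s²] · [1/m²]
Adding exponents of each base unit: kg: 1, m: -1, s: -2
SI base units of pressure: kg/(m·s²)

Answer: kg/(m·s²)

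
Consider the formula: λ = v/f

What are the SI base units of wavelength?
Units of each symbol in λ = v/f:
  v (wave speed): m/s
  f (frequency): 1/s  → in the denominator, contributes s

Multiplying the contributions: [m/s] · [s]
Adding exponents of each base unit: m: 1
SI base units of wavelength: m

Answer: m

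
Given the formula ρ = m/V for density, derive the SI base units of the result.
Units of each symbol in ρ = m/V:
  m (mass): kg
  V (volume): m³  → in the denominator, contributes 1/m³

Multiplying the contributions: [kg] · [1/m³]
Adding exponents of each base unit: kg: 1, m: -3
SI base units of density: kg/m³

Answer: kg/m³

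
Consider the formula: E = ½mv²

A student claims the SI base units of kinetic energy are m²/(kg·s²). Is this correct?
Units of each symbol in E = ½mv²:
  m (mass): kg
  v (speed): m/s  → to the power 2, contributes m²/s²
  The factor ½ is dimensionless.

Multiplying the contributions: [kg] · [m²/s²]
Adding exponents of each base unit: kg: 1, m: 2, s: -2
SI base units of kinetic energy: kg·m²/s²

The claimed units m²/(kg·s²) (exponents kg: -1, m: 2, s: -2) do not match the derived units kg·m²/s² (exponents kg: 1, m: 2, s: -2), so the claim is incorrect.

Answer: No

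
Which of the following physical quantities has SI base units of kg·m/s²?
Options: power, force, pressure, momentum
Checking the SI base units of each option:
  power (P = W/t): kg·m²/s³  ✗
  force (F = ma): kg·m/s²  ✓ matches
  pressure (P = F/A): kg/(m·s²)  ✗
  momentum (p = mv): kg·m/s  ✗

Only force has units kg·m/s².

Answer: force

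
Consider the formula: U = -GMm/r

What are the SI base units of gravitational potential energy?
Units of each symbol in U = -GMm/r:
  G (gravitational constant): m³/(kg·s²)
  M (mass): kg
  m (mass): kg
  r (distance): m  → in the denominator, contributes 1/m
  The minus sign does not affect the units.

Multiplying the contributions: [m³/(kg·s²)] · [kg] · [kg] · [1/m]
Adding exponents of each base unit: kg: 1, m: 2, s: -2
SI base units of gravitational potential energy: kg·m²/s²

Answer: kg·m²/s²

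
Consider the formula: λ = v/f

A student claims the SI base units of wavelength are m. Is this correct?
Units of each symbol in λ = v/f:
  v (wave speed): m/s
  f (frequency): 1/s  → in the denominator, contributes s

Multiplying the contributions: [m/s] · [s]
Adding exponents of each base unit: m: 1
SI base units of wavelength: m

The claimed units m match the derived units, so the claim is correct.

Answer: Yes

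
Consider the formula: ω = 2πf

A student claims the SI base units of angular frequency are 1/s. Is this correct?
Units of each symbol in ω = 2πf:
  f (frequency): 1/s
  The factor 2π is dimensionless.

Multiplying the contributions: [1/s]
Adding exponents of each base unit: s: -1
SI base units of angular frequency: 1/s

The claimed units 1/s match the derived units, so the claim is correct.

Answer: Yes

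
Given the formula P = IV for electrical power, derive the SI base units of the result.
Units of each symbol in P = IV:
  I (current): A
  V (voltage, in volts): kg·m²/(s³·A)

Multiplying the contributions: [A] · [kg·m²/(s³·A)]
Adding exponents of each base unit: kg: 1, m: 2, s: -3
SI base units of electrical power: kg·m²/s³

Answer: kg·m²/s³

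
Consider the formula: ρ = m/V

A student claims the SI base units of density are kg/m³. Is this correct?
Units of each symbol in ρ = m/V:
  m (mass): kg
  V (volume): m³  → in the denominator, contributes 1/m³

Multiplying the contributions: [kg] · [1/m³]
Adding exponents of each base unit: kg: 1, m: -3
SI base units of density: kg/m³

The claimed units kg/m³ match the derived units, so the claim is correct.

Answer: Yes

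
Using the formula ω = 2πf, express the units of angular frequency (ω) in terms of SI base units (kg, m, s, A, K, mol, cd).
Units of each symbol in ω = 2πf:
  f (frequency): 1/s
  The factor 2π is dimensionless.

Multiplying the contributions: [1/s]
Adding exponents of each base unit: s: -1
SI base units of angular frequency: 1/s

Answer: 1/s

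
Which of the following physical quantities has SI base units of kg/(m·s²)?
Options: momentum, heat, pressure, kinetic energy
Checking the SI base units of each option:
  momentum (p = mv): kg·m/s  ✗
  heat (Q = mcΔT): kg·m²/s²  ✗
  pressure (P = F/A): kg/(m·s²)  ✓ matches
  kinetic energy (E = ½mv²): kg·m²/s²  ✗

Only pressure has units kg/(m·s²).

Answer: pressure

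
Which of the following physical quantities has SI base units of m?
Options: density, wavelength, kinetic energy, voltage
Checking the SI base units of each option:
  density (ρ = m/V): kg/m³  ✗
  wavelength (λ = v/f): m  ✓ matches
  kinetic energy (E = ½mv²): kg·m²/s²  ✗
  voltage (V = IR): kg·m²/(s³·A)  ✗

Only wavelength has units m.

Answer: wavelength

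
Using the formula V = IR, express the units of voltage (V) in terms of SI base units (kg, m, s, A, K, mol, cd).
Units of each symbol in V = IR:
  I (current): A
  R (resistance, in ohms): kg·m²/(s³·A²)

Multiplying the contributions: [A] · [kg·m²/(s³·A²)]
Adding exponents of each base unit: kg: 1, m: 2, s: -3, A: -1
SI base units of voltage: kg·m²/(s³·A)

Answer: kg·m²/(s³·A)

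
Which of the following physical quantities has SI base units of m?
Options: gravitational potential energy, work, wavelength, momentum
Checking the SI base units of each option:
  gravitational potential energy (U = -GMm/r): kg·m²/s²  ✗
  work (W = Fd): kg·m²/s²  ✗
  wavelength (λ = v/f): m  ✓ matches
  momentum (p = mv): kg·m/s  ✗

Only wavelength has units m.

Answer: wavelength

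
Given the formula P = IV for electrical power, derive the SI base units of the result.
Units of each symbol in P = IV:
  I (current): A
  V (voltage, in volts): kg·m²/(s³·A)

Multiplying the contributions: [A] · [kg·m²/(s³·A)]
Adding exponents of each base unit: kg: 1, m: 2, s: -3
SI base units of electrical power: kg·m²/s³

Answer: kg·m²/s³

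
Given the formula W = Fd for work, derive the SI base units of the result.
Units of each symbol in W = Fd:
  F (force): kg·m/s²
  d (displacement): m

Multiplying the contributions: [kg·m/s²] · [m]
Adding exponents of each base unit: kg: 1, m: 2, s: -2
SI base units of work: kg·m²/s²

Answer: kg·m²/s²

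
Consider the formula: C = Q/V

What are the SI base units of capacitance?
Units of each symbol in C = Q/V:
  Q (charge, in coulombs): s·A
  V (voltage, in volts): kg·m²/(s³·A)  → in the denominator, contributes s³·A/(kg·m²)

Multiplying the contributions: [s·A] · [s³·A/(kg·m²)]
Adding exponents of each base unit: kg: -1, m: -2, s: 4, A: 2
SI base units of capacitance: s⁴·A²/(kg·m²)

Answer: s⁴·A²/(kg·m²)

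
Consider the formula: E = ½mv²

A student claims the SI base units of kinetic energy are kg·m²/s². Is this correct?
Units of each symbol in E = ½mv²:
  m (mass): kg
  v (speed): m/s  → to the power 2, contributes m²/s²
  The factor ½ is dimensionless.

Multiplying the contributions: [kg] · [m²/s²]
Adding exponents of each base unit: kg: 1, m: 2, s: -2
SI base units of kinetic energy: kg·m²/s²

The claimed units kg·m²/s² match the derived units, so the claim is correct.

Answer: Yes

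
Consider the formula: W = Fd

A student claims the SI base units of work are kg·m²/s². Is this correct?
Units of each symbol in W = Fd:
  F (force): kg·m/s²
  d (displacement): m

Multiplying the contributions: [kg·m/s²] · [m]
Adding exponents of each base unit: kg: 1, m: 2, s: -2
SI base units of work: kg·m²/s²

The claimed units kg·m²/s² match the derived units, so the claim is correct.

Answer: Yes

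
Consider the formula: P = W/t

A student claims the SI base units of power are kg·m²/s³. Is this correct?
Units of each symbol in P = W/t:
  W (work): kg·m²/s²
  t (time): s  → in the denominator, contributes 1/s

Multiplying the contributions: [kg·m²/s²] · [1/s]
Adding exponents of each base unit: kg: 1, m: 2, s: -3
SI base units of power: kg·m²/s³

The claimed units kg·m²/s³ match the derived units, so the claim is correct.

Answer: Yes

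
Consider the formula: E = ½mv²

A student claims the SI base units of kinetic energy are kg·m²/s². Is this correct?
Units of each symbol in E = ½mv²:
  m (mass): kg
  v (speed): m/s  → to the power 2, contributes m²/s²
  The factor ½ is dimensionless.

Multiplying the contributions: [kg] · [m²/s²]
Adding exponents of each base unit: kg: 1, m: 2, s: -2
SI base units of kinetic energy: kg·m²/s²

The claimed units kg·m²/s² match the derived units, so the claim is correct.

Answer: Yes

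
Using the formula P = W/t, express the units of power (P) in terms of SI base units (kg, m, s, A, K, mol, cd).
Units of each symbol in P = W/t:
  W (work): kg·m²/s²
  t (time): s  → in the denominator, contributes 1/s

Multiplying the contributions: [kg·m²/s²] · [1/s]
Adding exponents of each base unit: kg: 1, m: 2, s: -3
SI base units of power: kg·m²/s³

Answer: kg·m²/s³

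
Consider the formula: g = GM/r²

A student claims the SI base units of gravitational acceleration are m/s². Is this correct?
Units of each symbol in g = GM/r²:
  G (gravitational constant): m³/(kg·s²)
  M (mass): kg
  r (distance): m  → to the power 2 in the denominator, contributes 1/m²

Multiplying the contributions: [m³/(kg·s²)] · [kg] · [1/m²]
Adding exponents of each base unit: m: 1, s: -2
SI base units of gravitational acceleration: m/s²

The claimed units m/s² match the derived units, so the claim is correct.

Answer: Yes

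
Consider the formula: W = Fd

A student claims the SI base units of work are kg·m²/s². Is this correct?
Units of each symbol in W = Fd:
  F (force): kg·m/s²
  d (displacement): m

Multiplying the contributions: [kg·m/s²] · [m]
Adding exponents of each base unit: kg: 1, m: 2, s: -2
SI base units of work: kg·m²/s²

The claimed units kg·m²/s² match the derived units, so the claim is correct.

Answer: Yes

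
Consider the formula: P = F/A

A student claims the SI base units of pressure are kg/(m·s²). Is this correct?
Units of each symbol in P = F/A:
  F (force): kg·m/s²
  A (area): m²  → in the denominator, contributes 1/m²

Multiplying the contributions: [kg·m/s²] · [1/m²]
Adding exponents of each base unit: kg: 1, m: -1, s: -2
SI base units of pressure: kg/(m·s²)

The claimed units kg/(m·s²) match the derived units, so the claim is correct.

Answer: Yes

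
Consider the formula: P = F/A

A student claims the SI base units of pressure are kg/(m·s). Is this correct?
Units of each symbol in P = F/A:
  F (force): kg·m/s²
  A (area): m²  → in the denominator, contributes 1/m²

Multiplying the contributions: [kg·m/s²] · [1/m²]
Adding exponents of each base unit: kg: 1, m: -1, s: -2
SI base units of pressure: kg/(m·s²)

The claimed units kg/(m·s) (exponents kg: 1, m: -1, s: -1) do not match the derived units kg/(m·s²) (exponents kg: 1, m: -1, s: -2), so the claim is incorrect.

Answer: No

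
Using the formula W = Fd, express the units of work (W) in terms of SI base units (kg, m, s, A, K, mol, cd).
Units of each symbol in W = Fd:
  F (force): kg·m/s²
  d (displacement): m

Multiplying the contributions: [kg·m/s²] · [m]
Adding exponents of each base unit: kg: 1, m: 2, s: -2
SI base units of work: kg·m²/s²

Answer: kg·m²/s²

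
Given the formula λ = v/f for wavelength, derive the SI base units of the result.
Units of each symbol in λ = v/f:
  v (wave speed): m/s
  f (frequency): 1/s  → in the denominator, contributes s

Multiplying the contributions: [m/s] · [s]
Adding exponents of each base unit: m: 1
SI base units of wavelength: m

Answer: m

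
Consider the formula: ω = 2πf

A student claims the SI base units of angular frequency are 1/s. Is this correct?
Units of each symbol in ω = 2πf:
  f (frequency): 1/s
  The factor 2π is dimensionless.

Multiplying the contributions: [1/s]
Adding exponents of each base unit: s: -1
SI base units of angular frequency: 1/s

The claimed units 1/s match the derived units, so the claim is correct.

Answer: Yes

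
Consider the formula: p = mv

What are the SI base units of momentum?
Units of each symbol in p = mv:
  m (mass): kg
  v (velocity): m/s

Multiplying the contributions: [kg] · [m/s]
Adding exponents of each base unit: kg: 1, m: 1, s: -1
SI base units of momentum: kg·m/s

Answer: kg·m/s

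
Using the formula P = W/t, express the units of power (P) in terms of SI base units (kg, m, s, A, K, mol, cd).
Units of each symbol in P = W/t:
  W (work): kg·m²/s²
  t (time): s  → in the denominator, contributes 1/s

Multiplying the contributions: [kg·m²/s²] · [1/s]
Adding exponents of each base unit: kg: 1, m: 2, s: -3
SI base units of power: kg·m²/s³

Answer: kg·m²/s³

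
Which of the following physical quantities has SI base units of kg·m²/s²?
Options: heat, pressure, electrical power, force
Checking the SI base units of each option:
  heat (Q = mcΔT): kg·m²/s²  ✓ matches
  pressure (P = F/A): kg/(m·s²)  ✗
  electrical power (P = IV): kg·m²/s³  ✗
  force (F = ma): kg·m/s²  ✗

Only heat has units kg·m²/s².

Answer: heat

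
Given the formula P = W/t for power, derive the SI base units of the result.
Units of each symbol in P = W/t:
  W (work): kg·m²/s²
  t (time): s  → in the denominator, contributes 1/s

Multiplying the contributions: [kg·m²/s²] · [1/s]
Adding exponents of each base unit: kg: 1, m: 2, s: -3
SI base units of power: kg·m²/s³

Answer: kg·m²/s³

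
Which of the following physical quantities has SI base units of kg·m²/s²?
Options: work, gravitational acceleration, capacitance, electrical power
Checking the SI base units of each option:
  work (W = Fd): kg·m²/s²  ✓ matches
  gravitational acceleration (g = GM/r²): m/s²  ✗
  capacitance (C = Q/V): s⁴·A²/(kg·m²)  ✗
  electrical power (P = IV): kg·m²/s³  ✗

Only work has units kg·m²/s².

Answer: work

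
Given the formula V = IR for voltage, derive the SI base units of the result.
Units of each symbol in V = IR:
  I (current): A
  R (resistance, in ohms): kg·m²/(s³·A²)

Multiplying the contributions: [A] · [kg·m²/(s³·A²)]
Adding exponents of each base unit: kg: 1, m: 2, s: -3, A: -1
SI base units of voltage: kg·m²/(s³·A)

Answer: kg·m²/(s³·A)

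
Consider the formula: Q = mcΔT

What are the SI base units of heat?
Units of each symbol in Q = mcΔT:
  m (mass): kg
  c (specific heat capacity, in J/(kg·K)): m²/(s²·K)
  ΔT (temperature change): K

Multiplying the contributions: [kg] · [m²/(s²·K)] · [K]
Adding exponents of each base unit: kg: 1, m: 2, s: -2
SI base units of heat: kg·m²/s²

Answer: kg·m²/s²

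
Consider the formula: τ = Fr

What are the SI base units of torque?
Units of each symbol in τ = Fr:
  F (force): kg·m/s²
  r (lever arm): m

Multiplying the contributions: [kg·m/s²] · [m]
Adding exponents of each base unit: kg: 1, m: 2, s: -2
SI base units of torque: kg·m²/s²

Answer: kg·m²/s²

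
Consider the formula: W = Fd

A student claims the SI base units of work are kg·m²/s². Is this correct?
Units of each symbol in W = Fd:
  F (force): kg·m/s²
  d (displacement): m

Multiplying the contributions: [kg·m/s²] · [m]
Adding exponents of each base unit: kg: 1, m: 2, s: -2
SI base units of work: kg·m²/s²

The claimed units kg·m²/s² match the derived units, so the claim is correct.

Answer: Yes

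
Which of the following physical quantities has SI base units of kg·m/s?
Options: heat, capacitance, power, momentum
Checking the SI base units of each option:
  heat (Q = mcΔT): kg·m²/s²  ✗
  capacitance (C = Q/V): s⁴·A²/(kg·m²)  ✗
  power (P = W/t): kg·m²/s³  ✗
  momentum (p = mv): kg·m/s  ✓ matches

Only momentum has units kg·m/s.

Answer: momentum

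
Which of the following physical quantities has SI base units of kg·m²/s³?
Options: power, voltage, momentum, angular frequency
Checking the SI base units of each option:
  power (P = W/t): kg·m²/s³  ✓ matches
  voltage (V = IR): kg·m²/(s³·A)  ✗
  momentum (p = mv): kg·m/s  ✗
  angular frequency (ω = 2πf): 1/s  ✗

Only power has units kg·m²/s³.

Answer: power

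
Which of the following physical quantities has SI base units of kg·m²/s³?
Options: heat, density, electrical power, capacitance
Checking the SI base units of each option:
  heat (Q = mcΔT): kg·m²/s²  ✗
  density (ρ = m/V): kg/m³  ✗
  electrical power (P = IV): kg·m²/s³  ✓ matches
  capacitance (C = Q/V): s⁴·A²/(kg·m²)  ✗

Only electrical power has units kg·m²/s³.

Answer: electrical power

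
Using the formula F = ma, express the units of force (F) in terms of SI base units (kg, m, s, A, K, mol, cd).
Units of each symbol in F = ma:
  m (mass): kg
  a (acceleration): m/s²

Multiplying the contributions: [kg] · [m/s²]
Adding exponents of each base unit: kg: 1, m: 1, s: -2
SI base units of force: kg·m/s²

Answer: kg·m/s²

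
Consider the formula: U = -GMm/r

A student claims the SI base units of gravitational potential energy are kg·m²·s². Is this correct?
Units of each symbol in U = -GMm/r:
  G (gravitational constant): m³/(kg·s²)
  M (mass): kg
  m (mass): kg
  r (distance): m  → in the denominator, contributes 1/m
  The minus sign does not affect the units.

Multiplying the contributions: [m³/(kg·s²)] · [kg] · [kg] · [1/m]
Adding exponents of each base unit: kg: 1, m: 2, s: -2
SI base units of gravitational potential energy: kg·m²/s²

The claimed units kg·m²·s² (exponents kg: 1, m: 2, s: 2) do not match the derived units kg·m²/s² (exponents kg: 1, m: 2, s: -2), so the claim is incorrect.

Answer: No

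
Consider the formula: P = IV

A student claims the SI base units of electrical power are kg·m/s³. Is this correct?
Units of each symbol in P = IV:
  I (current): A
  V (voltage, in volts): kg·m²/(s³·A)

Multiplying the contributions: [A] · [kg·m²/(s³·A)]
Adding exponents of each base unit: kg: 1, m: 2, s: -3
SI base units of electrical power: kg·m²/s³

The claimed units kg·m/s³ (exponents kg: 1, m: 1, s: -3) do not match the derived units kg·m²/s³ (exponents kg: 1, m: 2, s: -3), so the claim is incorrect.

Answer: No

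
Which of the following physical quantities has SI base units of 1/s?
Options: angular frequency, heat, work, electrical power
Checking the SI base units of each option:
  angular frequency (ω = 2πf): 1/s  ✓ matches
  heat (Q = mcΔT): kg·m²/s²  ✗
  work (W = Fd): kg·m²/s²  ✗
  electrical power (P = IV): kg·m²/s³  ✗

Only angular frequency has units 1/s.

Answer: angular frequency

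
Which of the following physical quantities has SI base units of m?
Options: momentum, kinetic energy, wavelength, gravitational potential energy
Checking the SI base units of each option:
  momentum (p = mv): kg·m/s  ✗
  kinetic energy (E = ½mv²): kg·m²/s²  ✗
  wavelength (λ = v/f): m  ✓ matches
  gravitational potential energy (U = -GMm/r): kg·m²/s²  ✗

Only wavelength has units m.

Answer: wavelength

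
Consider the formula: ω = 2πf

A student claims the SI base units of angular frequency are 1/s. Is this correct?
Units of each symbol in ω = 2πf:
  f (frequency): 1/s
  The factor 2π is dimensionless.

Multiplying the contributions: [1/s]
Adding exponents of each base unit: s: -1
SI base units of angular frequency: 1/s

The claimed units 1/s match the derived units, so the claim is correct.

Answer: Yes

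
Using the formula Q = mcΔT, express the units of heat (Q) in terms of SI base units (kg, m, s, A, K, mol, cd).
Units of each symbol in Q = mcΔT:
  m (mass): kg
  c (specific heat capacity, in J/(kg·K)): m²/(s²·K)
  ΔT (temperature change): K

Multiplying the contributions: [kg] · [m²/(s²·K)] · [K]
Adding exponents of each base unit: kg: 1, m: 2, s: -2
SI base units of heat: kg·m²/s²

Answer: kg·m²/s²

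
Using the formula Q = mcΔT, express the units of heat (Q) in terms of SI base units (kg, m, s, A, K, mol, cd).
Units of each symbol in Q = mcΔT:
  m (mass): kg
  c (specific heat capacity, in J/(kg·K)): m²/(s²·K)
  ΔT (temperature change): K

Multiplying the contributions: [kg] · [m²/(s²·K)] · [K]
Adding exponents of each base unit: kg: 1, m: 2, s: -2
SI base units of heat: kg·m²/s²

Answer: kg·m²/s²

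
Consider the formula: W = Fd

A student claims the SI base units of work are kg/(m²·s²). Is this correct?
Units of each symbol in W = Fd:
  F (force): kg·m/s²
  d (displacement): m

Multiplying the contributions: [kg·m/s²] · [m]
Adding exponents of each base unit: kg: 1, m: 2, s: -2
SI base units of work: kg·m²/s²

The claimed units kg/(m²·s²) (exponents kg: 1, m: -2, s: -2) do not match the derived units kg·m²/s² (exponents kg: 1, m: 2, s: -2), so the claim is incorrect.

Answer: No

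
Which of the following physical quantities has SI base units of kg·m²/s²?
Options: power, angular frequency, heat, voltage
Checking the SI base units of each option:
  power (P = W/t): kg·m²/s³  ✗
  angular frequency (ω = 2πf): 1/s  ✗
  heat (Q = mcΔT): kg·m²/s²  ✓ matches
  voltage (V = IR): kg·m²/(s³·A)  ✗

Only heat has units kg·m²/s².

Answer: heat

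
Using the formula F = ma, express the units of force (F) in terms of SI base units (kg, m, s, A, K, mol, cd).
Units of each symbol in F = ma:
  m (mass): kg
  a (acceleration): m/s²

Multiplying the contributions: [kg] · [m/s²]
Adding exponents of each base unit: kg: 1, m: 1, s: -2
SI base units of force: kg·m/s²

Answer: kg·m/s²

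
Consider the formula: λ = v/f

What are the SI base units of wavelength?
Units of each symbol in λ = v/f:
  v (wave speed): m/s
  f (frequency): 1/s  → in the denominator, contributes s

Multiplying the contributions: [m/s] · [s]
Adding exponents of each base unit: m: 1
SI base units of wavelength: m

Answer: m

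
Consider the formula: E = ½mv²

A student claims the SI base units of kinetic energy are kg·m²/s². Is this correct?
Units of each symbol in E = ½mv²:
  m (mass): kg
  v (speed): m/s  → to the power 2, contributes m²/s²
  The factor ½ is dimensionless.

Multiplying the contributions: [kg] · [m²/s²]
Adding exponents of each base unit: kg: 1, m: 2, s: -2
SI base units of kinetic energy: kg·m²/s²

The claimed units kg·m²/s² match the derived units, so the claim is correct.

Answer: Yes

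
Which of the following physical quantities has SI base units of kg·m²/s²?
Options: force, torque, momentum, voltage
Checking the SI base units of each option:
  force (F = ma): kg·m/s²  ✗
  torque (τ = Fr): kg·m²/s²  ✓ matches
  momentum (p = mv): kg·m/s  ✗
  voltage (V = IR): kg·m²/(s³·A)  ✗

Only torque has units kg·m²/s².

Answer: torque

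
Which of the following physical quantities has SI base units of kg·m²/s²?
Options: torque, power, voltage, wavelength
Checking the SI base units of each option:
  torque (τ = Fr): kg·m²/s²  ✓ matches
  power (P = W/t): kg·m²/s³  ✗
  voltage (V = IR): kg·m²/(s³·A)  ✗
  wavelength (λ = v/f): m  ✗

Only torque has units kg·m²/s².

Answer: torque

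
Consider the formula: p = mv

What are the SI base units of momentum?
Units of each symbol in p = mv:
  m (mass): kg
  v (velocity): m/s

Multiplying the contributions: [kg] · [m/s]
Adding exponents of each base unit: kg: 1, m: 1, s: -1
SI base units of momentum: kg·m/s

Answer: kg·m/s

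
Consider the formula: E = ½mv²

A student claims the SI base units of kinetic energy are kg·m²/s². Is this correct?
Units of each symbol in E = ½mv²:
  m (mass): kg
  v (speed): m/s  → to the power 2, contributes m²/s²
  The factor ½ is dimensionless.

Multiplying the contributions: [kg] · [m²/s²]
Adding exponents of each base unit: kg: 1, m: 2, s: -2
SI base units of kinetic energy: kg·m²/s²

The claimed units kg·m²/s² match the derived units, so the claim is correct.

Answer: Yes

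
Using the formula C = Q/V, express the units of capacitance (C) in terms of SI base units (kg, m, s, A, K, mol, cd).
Units of each symbol in C = Q/V:
  Q (charge, in coulombs): s·A
  V (voltage, in volts): kg·m²/(s³·A)  → in the denominator, contributes s³·A/(kg·m²)

Multiplying the contributions: [s·A] · [s³·A/(kg·m²)]
Adding exponents of each base unit: kg: -1, m: -2, s: 4, A: 2
SI base units of capacitance: s⁴·A²/(kg·m²)

Answer: s⁴·A²/(kg·m²)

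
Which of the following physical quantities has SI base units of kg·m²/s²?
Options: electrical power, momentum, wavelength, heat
Checking the SI base units of each option:
  electrical power (P = IV): kg·m²/s³  ✗
  momentum (p = mv): kg·m/s  ✗
  wavelength (λ = v/f): m  ✗
  heat (Q = mcΔT): kg·m²/s²  ✓ matches

Only heat has units kg·m²/s².

Answer: heat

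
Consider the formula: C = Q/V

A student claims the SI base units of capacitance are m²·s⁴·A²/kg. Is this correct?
Units of each symbol in C = Q/V:
  Q (charge, in coulombs): s·A
  V (voltage, in volts): kg·m²/(s³·A)  → in the denominator, contributes s³·A/(kg·m²)

Multiplying the contributions: [s·A] · [s³·A/(kg·m²)]
Adding exponents of each base unit: kg: -1, m: -2, s: 4, A: 2
SI base units of capacitance: s⁴·A²/(kg·m²)

The claimed units m²·s⁴·A²/kg (exponents kg: -1, m: 2, s: 4, A: 2) do not match the derived units s⁴·A²/(kg·m²) (exponents kg: -1, m: -2, s: 4, A: 2), so the claim is incorrect.

Answer: No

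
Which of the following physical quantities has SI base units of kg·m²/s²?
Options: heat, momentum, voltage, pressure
Checking the SI base units of each option:
  heat (Q = mcΔT): kg·m²/s²  ✓ matches
  momentum (p = mv): kg·m/s  ✗
  voltage (V = IR): kg·m²/(s³·A)  ✗
  pressure (P = F/A): kg/(m·s²)  ✗

Only heat has units kg·m²/s².

Answer: heat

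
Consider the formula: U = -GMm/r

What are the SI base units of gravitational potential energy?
Units of each symbol in U = -GMm/r:
  G (gravitational constant): m³/(kg·s²)
  M (mass): kg
  m (mass): kg
  r (distance): m  → in the denominator, contributes 1/m
  The minus sign does not affect the units.

Multiplying the contributions: [m³/(kg·s²)] · [kg] · [kg] · [1/m]
Adding exponents of each base unit: kg: 1, m: 2, s: -2
SI base units of gravitational potential energy: kg·m²/s²

Answer: kg·m²/s²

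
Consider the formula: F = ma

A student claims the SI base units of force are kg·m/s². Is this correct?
Units of each symbol in F = ma:
  m (mass): kg
  a (acceleration): m/s²

Multiplying the contributions: [kg] · [m/s²]
Adding exponents of each base unit: kg: 1, m: 1, s: -2
SI base units of force: kg·m/s²

The claimed units kg·m/s² match the derived units, so the claim is correct.

Answer: Yes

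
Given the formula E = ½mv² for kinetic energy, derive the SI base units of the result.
Units of each symbol in E = ½mv²:
  m (mass): kg
  v (speed): m/s  → to the power 2, contributes m²/s²
  The factor ½ is dimensionless.

Multiplying the contributions: [kg] · [m²/s²]
Adding exponents of each base unit: kg: 1, m: 2, s: -2
SI base units of kinetic energy: kg·m²/s²

Answer: kg·m²/s²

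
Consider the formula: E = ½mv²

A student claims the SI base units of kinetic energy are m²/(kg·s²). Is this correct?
Units of each symbol in E = ½mv²:
  m (mass): kg
  v (speed): m/s  → to the power 2, contributes m²/s²
  The factor ½ is dimensionless.

Multiplying the contributions: [kg] · [m²/s²]
Adding exponents of each base unit: kg: 1, m: 2, s: -2
SI base units of kinetic energy: kg·m²/s²

The claimed units m²/(kg·s²) (exponents kg: -1, m: 2, s: -2) do not match the derived units kg·m²/s² (exponents kg: 1, m: 2, s: -2), so the claim is incorrect.

Answer: No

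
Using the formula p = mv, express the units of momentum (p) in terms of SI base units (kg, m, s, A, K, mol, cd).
Units of each symbol in p = mv:
  m (mass): kg
  v (velocity): m/s

Multiplying the contributions: [kg] · [m/s]
Adding exponents of each base unit: kg: 1, m: 1, s: -1
SI base units of momentum: kg·m/s

Answer: kg·m/s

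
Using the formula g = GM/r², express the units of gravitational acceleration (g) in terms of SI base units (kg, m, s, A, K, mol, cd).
Units of each symbol in g = GM/r²:
  G (gravitational constant): m³/(kg·s²)
  M (mass): kg
  r (distance): m  → to the power 2 in the denominator, contributes 1/m²

Multiplying the contributions: [m³/(kg·s²)] · [kg] · [1/m²]
Adding exponents of each base unit: m: 1, s: -2
SI base units of gravitational acceleration: m/s²

Answer: m/s²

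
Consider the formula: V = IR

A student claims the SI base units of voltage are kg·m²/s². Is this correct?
Units of each symbol in V = IR:
  I (current): A
  R (resistance, in ohms): kg·m²/(s³·A²)

Multiplying the contributions: [A] · [kg·m²/(s³·A²)]
Adding exponents of each base unit: kg: 1, m: 2, s: -3, A: -1
SI base units of voltage: kg·m²/(s³·A)

The claimed units kg·m²/s² (exponents kg: 1, m: 2, s: -2) do not match the derived units kg·m²/(s³·A) (exponents kg: 1, m: 2, s: -3, A: -1), so the claim is incorrect.

Answer: No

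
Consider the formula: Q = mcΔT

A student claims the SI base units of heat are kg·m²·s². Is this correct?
Units of each symbol in Q = mcΔT:
  m (mass): kg
  c (specific heat capacity, in J/(kg·K)): m²/(s²·K)
  ΔT (temperature change): K

Multiplying the contributions: [kg] · [m²/(s²·K)] · [K]
Adding exponents of each base unit: kg: 1, m: 2, s: -2
SI base units of heat: kg·m²/s²

The claimed units kg·m²·s² (exponents kg: 1, m: 2, s: 2) do not match the derived units kg·m²/s² (exponents kg: 1, m: 2, s: -2), so the claim is incorrect.

Answer: No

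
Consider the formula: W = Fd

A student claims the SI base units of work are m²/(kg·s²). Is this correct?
Units of each symbol in W = Fd:
  F (force): kg·m/s²
  d (displacement): m

Multiplying the contributions: [kg·m/s²] · [m]
Adding exponents of each base unit: kg: 1, m: 2, s: -2
SI base units of work: kg·m²/s²

The claimed units m²/(kg·s²) (exponents kg: -1, m: 2, s: -2) do not match the derived units kg·m²/s² (exponents kg: 1, m: 2, s: -2), so the claim is incorrect.

Answer: No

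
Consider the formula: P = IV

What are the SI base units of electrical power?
Units of each symbol in P = IV:
  I (current): A
  V (voltage, in volts): kg·m²/(s³·A)

Multiplying the contributions: [A] · [kg·m²/(s³·A)]
Adding exponents of each base unit: kg: 1, m: 2, s: -3
SI base units of electrical power: kg·m²/s³

Answer: kg·m²/s³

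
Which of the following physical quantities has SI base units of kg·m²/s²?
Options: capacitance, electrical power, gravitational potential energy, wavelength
Checking the SI base units of each option:
  capacitance (C = Q/V): s⁴·A²/(kg·m²)  ✗
  electrical power (P = IV): kg·m²/s³  ✗
  gravitational potential energy (U = -GMm/r): kg·m²/s²  ✓ matches
  wavelength (λ = v/f): m  ✗

Only gravitational potential energy has units kg·m²/s².

Answer: gravitational potential energy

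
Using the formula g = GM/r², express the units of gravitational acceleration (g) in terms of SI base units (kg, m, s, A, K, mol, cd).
Units of each symbol in g = GM/r²:
  G (gravitational constant): m³/(kg·s²)
  M (mass): kg
  r (distance): m  → to the power 2 in the denominator, contributes 1/m²

Multiplying the contributions: [m³/(kg·s²)] · [kg] · [1/m²]
Adding exponents of each base unit: m: 1, s: -2
SI base units of gravitational acceleration: m/s²

Answer: m/s²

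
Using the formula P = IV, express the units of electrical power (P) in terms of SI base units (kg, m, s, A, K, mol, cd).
Units of each symbol in P = IV:
  I (current): A
  V (voltage, in volts): kg·m²/(s³·A)

Multiplying the contributions: [A] · [kg·m²/(s³·A)]
Adding exponents of each base unit: kg: 1, m: 2, s: -3
SI base units of electrical power: kg·m²/s³

Answer: kg·m²/s³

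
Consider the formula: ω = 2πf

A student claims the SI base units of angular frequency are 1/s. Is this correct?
Units of each symbol in ω = 2πf:
  f (frequency): 1/s
  The factor 2π is dimensionless.

Multiplying the contributions: [1/s]
Adding exponents of each base unit: s: -1
SI base units of angular frequency: 1/s

The claimed units 1/s match the derived units, so the claim is correct.

Answer: Yes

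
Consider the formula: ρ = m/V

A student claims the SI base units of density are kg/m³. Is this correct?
Units of each symbol in ρ = m/V:
  m (mass): kg
  V (volume): m³  → in the denominator, contributes 1/m³

Multiplying the contributions: [kg] · [1/m³]
Adding exponents of each base unit: kg: 1, m: -3
SI base units of density: kg/m³

The claimed units kg/m³ match the derived units, so the claim is correct.

Answer: Yes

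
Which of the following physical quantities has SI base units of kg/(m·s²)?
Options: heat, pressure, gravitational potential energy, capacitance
Checking the SI base units of each option:
  heat (Q = mcΔT): kg·m²/s²  ✗
  pressure (P = F/A): kg/(m·s²)  ✓ matches
  gravitational potential energy (U = -GMm/r): kg·m²/s²  ✗
  capacitance (C = Q/V): s⁴·A²/(kg·m²)  ✗

Only pressure has units kg/(m·s²).

Answer: pressure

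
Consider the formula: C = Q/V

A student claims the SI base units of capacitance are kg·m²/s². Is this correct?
Units of each symbol in C = Q/V:
  Q (charge, in coulombs): s·A
  V (voltage, in volts): kg·m²/(s³·A)  → in the denominator, contributes s³·A/(kg·m²)

Multiplying the contributions: [s·A] · [s³·A/(kg·m²)]
Adding exponents of each base unit: kg: -1, m: -2, s: 4, A: 2
SI base units of capacitance: s⁴·A²/(kg·m²)

The claimed units kg·m²/s² (exponents kg: 1, m: 2, s: -2) do not match the derived units s⁴·A²/(kg·m²) (exponents kg: -1, m: -2, s: 4, A: 2), so the claim is incorrect.

Answer: No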